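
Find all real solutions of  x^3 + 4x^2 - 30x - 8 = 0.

x = -7.7417 or x = -0.2583 or x = 4

Possible rational roots are divisors of -8. Testing x = 4 gives 0, so (x - 4) is a factor.
Divide: x^3 + 4x^2 - 30x - 8 = (x - 4)(x^2 + 8x + 2).
Apply the quadratic formula to x^2 + 8x + 2 = 0: x = (-8 +/- sqrt(56))/2, i.e. x ~= -0.2583 or x ~= -7.7417.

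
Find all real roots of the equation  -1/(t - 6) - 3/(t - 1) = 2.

t = -0.6225 or t = 5.6225

Multiply both sides by (t - 6)(t - 1):
-(t - 1) - 3(t - 6) = 2(t - 6)(t - 1).
Expand and collect terms: 2t^2 - 10t - 7 = 0.
By the quadratic formula, t = (10 +/- sqrt(156)) / 4, so t ~= 5.6225 or t ~= -0.6225.
Neither value makes a denominator zero (t != 6, t != 1), so both are valid.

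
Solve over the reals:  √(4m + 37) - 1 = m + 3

m = 3

Isolate the radical: √(4m + 37) = m + 4.
Square both sides: 4m + 37 = (m + 4)².
Expand and rearrange: m² + 4m - 21 = 0.
Solving gives m = 3 or m = -7.
Check each candidate in the original equation:
  m = 3: √(49) = 7, while m + 4 = 7 — valid.
  m = -7: √(9) = 3, while m + 4 = -3 — extraneous.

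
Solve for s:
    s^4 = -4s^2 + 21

Let u = s^2. The equation becomes u^2 + 4u - 21 = 0.
Factor: (u + 7)(u - 3) = 0, so u = -7 or u = 3.
s^2 = -7 < 0 has no real solution.
s^2 = 3 gives s = +/-sqrt(3) ~= +/-1.7321.

s = -1.7321 or s = 1.7321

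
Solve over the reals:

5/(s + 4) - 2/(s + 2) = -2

s = -6 or s = -1.5

Multiply both sides by (s + 4)(s + 2):
5(s + 2) - 2(s + 4) = -2(s + 4)(s + 2).
Expand and collect terms: -2s^2 - 15s - 18 = 0.
Factor or apply the quadratic formula: s = -6 or s = -1.5.
Neither value makes a denominator zero (s != -4, s != -2), so both are valid.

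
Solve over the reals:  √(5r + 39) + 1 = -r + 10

r = 2

Isolate the radical: √(5r + 39) = -r + 9.
Square both sides: 5r + 39 = (-r + 9)².
Expand and rearrange: r² - 23r + 42 = 0.
Solving gives r = 21 or r = 2.
Check each candidate in the original equation:
  r = 21: √(144) = 12, while -r + 9 = -12 — extraneous.
  r = 2: √(49) = 7, while -r + 9 = 7 — valid.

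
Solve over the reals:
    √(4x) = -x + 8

x = 4

Square both sides: 4x = (-x + 8)².
Expand and rearrange: x² - 20x + 64 = 0.
Solving gives x = 16 or x = 4.
Check each candidate in the original equation:
  x = 16: √(64) = 8, while -x + 8 = -8 — extraneous.
  x = 4: √(16) = 4, while -x + 8 = 4 — valid.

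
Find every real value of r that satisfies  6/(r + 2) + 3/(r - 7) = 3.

Multiply both sides by (r + 2)(r - 7):
6(r - 7) + 3(r + 2) = 3(r + 2)(r - 7).
Expand and collect terms: 3r^2 - 24r - 6 = 0.
By the quadratic formula, r = (24 +/- sqrt(648)) / 6, so r ~= 8.2426 or r ~= -0.2426.
Neither value makes a denominator zero (r != -2, r != 7), so both are valid.

r = -0.2426 or r = 8.2426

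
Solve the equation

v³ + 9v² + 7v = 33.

v = -7.4721 or v = -3 or v = 1.4721

Rearrange: v³ + 9v² + 7v - 33 = 0.
Possible rational roots are divisors of -33. Testing v = -3 gives 0, so (v + 3) is a factor.
Divide: v³ + 9v² + 7v - 33 = (v + 3)(v² + 6v - 11).
Apply the quadratic formula to v² + 6v - 11 = 0: v = (-6 ± √80)/2, i.e. v ≈ 1.4721 or v ≈ -7.4721.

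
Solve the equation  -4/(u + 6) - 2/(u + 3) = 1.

u = -11.2749 or u = -3.7251

Multiply both sides by (u + 6)(u + 3):
-4(u + 3) - 2(u + 6) = (u + 6)(u + 3).
Expand and collect terms: u² + 15u + 42 = 0.
By the quadratic formula, u = (-15 ± √57) / 2, so u ≈ -3.7251 or u ≈ -11.2749.
Neither value makes a denominator zero (u ≠ -6, u ≠ -3), so both are valid.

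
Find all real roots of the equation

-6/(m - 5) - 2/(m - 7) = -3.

m = 6.1315 or m = 8.5352

Multiply both sides by (m - 5)(m - 7):
-6(m - 7) - 2(m - 5) = -3(m - 5)(m - 7).
Expand and collect terms: -3m^2 + 44m - 157 = 0.
By the quadratic formula, m = (-44 +/- sqrt(52)) / -6, so m ~= 6.1315 or m ~= 8.5352.
Neither value makes a denominator zero (m != 5, m != 7), so both are valid.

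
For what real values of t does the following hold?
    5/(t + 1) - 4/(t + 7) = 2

Multiply both sides by (t + 1)(t + 7):
5(t + 7) - 4(t + 1) = 2(t + 1)(t + 7).
Expand and collect terms: 2t² + 15t - 17 = 0.
Factor or apply the quadratic formula: t = 1 or t = -8.5.
Neither value makes a denominator zero (t ≠ -1, t ≠ -7), so both are valid.

t = -8.5 or t = 1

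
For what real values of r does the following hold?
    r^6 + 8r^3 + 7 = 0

r = -1.9129 or r = -1

Let u = r^3. The equation becomes u^2 + 8u + 7 = 0.
Factor: (u + 7)(u + 1) = 0, so u = -7 or u = -1.
r^3 = -7 gives r = -(7)^(1/3) ~= -1.9129.
r^3 = -1 gives r = -1.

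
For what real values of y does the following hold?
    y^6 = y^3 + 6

y = -1.2599 or y = 1.4422

Let u = y^3. The equation becomes u^2 - u - 6 = 0.
Factor: (u + 2)(u - 3) = 0, so u = -2 or u = 3.
y^3 = -2 gives y = -(2)^(1/3) ~= -1.2599.
y^3 = 3 gives y = (3)^(1/3) ~= 1.4422.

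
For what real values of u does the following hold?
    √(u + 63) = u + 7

Square both sides: u + 63 = (u + 7)².
Expand and rearrange: u² + 13u - 14 = 0.
Solving gives u = 1 or u = -14.
Check each candidate in the original equation:
  u = 1: √(64) = 8, while u + 7 = 8 — valid.
  u = -14: √(49) = 7, while u + 7 = -7 — extraneous.

u = 1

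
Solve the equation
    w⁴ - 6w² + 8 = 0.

Let u = w². The equation becomes u² - 6u + 8 = 0.
Factor: (u - 4)(u - 2) = 0, so u = 4 or u = 2.
w² = 4 gives w = ±2.
w² = 2 gives w = ±√(2) ≈ ±1.4142.

w = -2 or w = -1.4142 or w = 1.4142 or w = 2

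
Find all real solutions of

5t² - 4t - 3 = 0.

Discriminant: (-4)² − 4·5·(-3) = 76.
Quadratic formula: t = (4 ± √76) / 10.
So t = 2/5 + √(19)/5 ≈ 1.2718 or t = 2/5 - √(19)/5 ≈ -0.4718.

t = -0.4718 or t = 1.2718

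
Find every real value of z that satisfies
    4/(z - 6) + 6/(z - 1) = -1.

z = -7.5208 or z = 4.5208

Multiply both sides by (z - 6)(z - 1):
4(z - 1) + 6(z - 6) = -(z - 6)(z - 1).
Expand and collect terms: -z² - 3z + 34 = 0.
By the quadratic formula, z = (3 ± √145) / -2, so z ≈ -7.5208 or z ≈ 4.5208.
Neither value makes a denominator zero (z ≠ 6, z ≠ 1), so both are valid.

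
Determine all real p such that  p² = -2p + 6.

p = -3.6458 or p = 1.6458

Rearrange to standard form: p² + 2p - 6 = 0.
Discriminant: (2)² − 4·1·(-6) = 28.
Quadratic formula: p = (-2 ± √28) / 2.
So p = -1 + √(7) ≈ 1.6458 or p = -√(7) - 1 ≈ -3.6458.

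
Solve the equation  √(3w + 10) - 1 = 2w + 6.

w = -3.25 or w = -3

Isolate the radical: √(3w + 10) = 2w + 7.
Square both sides: 3w + 10 = (2w + 7)².
Expand and rearrange: 4w² + 25w + 39 = 0.
Solving gives w = -3 or w = -3.25.
Check each candidate in the original equation:
  w = -3: √(1) = 1, while 2w + 7 = 1 — valid.
  w = -3.25: √(0.25) = 0.5, while 2w + 7 = 0.5 — valid.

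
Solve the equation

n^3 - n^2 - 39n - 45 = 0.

Possible rational roots are divisors of -45. Testing n = -5 gives 0, so (n + 5) is a factor.
Divide: n^3 - n^2 - 39n - 45 = (n + 5)(n^2 - 6n - 9).
Apply the quadratic formula to n^2 - 6n - 9 = 0: n = (6 +/- sqrt(72))/2, i.e. n ~= 7.2426 or n ~= -1.2426.

n = -5 or n = -1.2426 or n = 7.2426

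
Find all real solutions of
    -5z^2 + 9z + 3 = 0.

z = -0.2874 or z = 2.0874

Discriminant: (9)^2 - 4*(-5)*3 = 141.
Quadratic formula: z = (-9 +/- sqrt(141)) / (-10).
So z = 9/10 - sqrt(141)/10 ~= -0.2874 or z = 9/10 + sqrt(141)/10 ~= 2.0874.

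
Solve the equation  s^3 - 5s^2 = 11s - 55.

Rearrange: s^3 - 5s^2 - 11s + 55 = 0.
Possible rational roots are divisors of 55. Testing s = 5 gives 0, so (s - 5) is a factor.
Divide: s^3 - 5s^2 - 11s + 55 = (s - 5)(s^2 - 11).
Apply the quadratic formula to s^2 - 11 = 0: s = (0 +/- sqrt(44))/2, i.e. s ~= 3.3166 or s ~= -3.3166.

s = -3.3166 or s = 3.3166 or s = 5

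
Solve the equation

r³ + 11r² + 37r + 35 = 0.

Possible rational roots are divisors of 35. Testing r = -5 gives 0, so (r + 5) is a factor.
Divide: r³ + 11r² + 37r + 35 = (r + 5)(r² + 6r + 7).
Apply the quadratic formula to r² + 6r + 7 = 0: r = (-6 ± √8)/2, i.e. r ≈ -1.5858 or r ≈ -4.4142.

r = -5 or r = -4.4142 or r = -1.5858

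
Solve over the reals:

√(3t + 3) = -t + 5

Square both sides: 3t + 3 = (-t + 5)².
Expand and rearrange: t² - 13t + 22 = 0.
Solving gives t = 11 or t = 2.
Check each candidate in the original equation:
  t = 11: √(36) = 6, while -t + 5 = -6 — extraneous.
  t = 2: √(9) = 3, while -t + 5 = 3 — valid.

t = 2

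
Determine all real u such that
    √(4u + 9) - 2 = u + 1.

Isolate the radical: √(4u + 9) = u + 3.
Square both sides: 4u + 9 = (u + 3)².
Expand and rearrange: u² + 2u = 0.
Solving gives u = 0 or u = -2.
Check each candidate in the original equation:
  u = 0: √(9) = 3, while u + 3 = 3 — valid.
  u = -2: √(1) = 1, while u + 3 = 1 — valid.

u = -2 or u = 0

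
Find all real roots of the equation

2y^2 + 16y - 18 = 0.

y = -9 or y = 1

Factor: 2(y - 1)(y + 9) = 0.
So y = 1 or y = -9.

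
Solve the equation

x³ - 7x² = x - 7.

x = -1 or x = 1 or x = 7

Rearrange: x³ - 7x² - x + 7 = 0.
Possible rational roots are divisors of 7. Testing x = -1 gives 0, so (x + 1) is a factor.
Divide: x³ - 7x² - x + 7 = (x + 1)(x² - 8x + 7).
Factor the quadratic: x = 7 or x = 1.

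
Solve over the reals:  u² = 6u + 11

Rearrange to standard form: u² - 6u - 11 = 0.
Discriminant: (-6)² − 4·1·(-11) = 80.
Quadratic formula: u = (6 ± √80) / 2.
So u = 3 + 2·√(5) ≈ 7.4721 or u = 3 - 2·√(5) ≈ -1.4721.

u = -1.4721 or u = 7.4721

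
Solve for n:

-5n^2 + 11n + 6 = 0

Discriminant: (11)^2 - 4*(-5)*6 = 241.
Quadratic formula: n = (-11 +/- sqrt(241)) / (-10).
So n = 11/10 - sqrt(241)/10 ~= -0.4524 or n = 11/10 + sqrt(241)/10 ~= 2.6524.

n = -0.4524 or n = 2.6524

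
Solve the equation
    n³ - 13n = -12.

n = -4 or n = 1 or n = 3

Rearrange: n³ - 13n + 12 = 0.
Possible rational roots are divisors of 12. Testing n = -4 gives 0, so (n + 4) is a factor.
Divide: n³ - 13n + 12 = (n + 4)(n² - 4n + 3).
Factor the quadratic: n = 3 or n = 1.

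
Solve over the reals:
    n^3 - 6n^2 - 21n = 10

n = -2 or n = -0.5826 or n = 8.5826

Rearrange: n^3 - 6n^2 - 21n - 10 = 0.
Possible rational roots are divisors of -10. Testing n = -2 gives 0, so (n + 2) is a factor.
Divide: n^3 - 6n^2 - 21n - 10 = (n + 2)(n^2 - 8n - 5).
Apply the quadratic formula to n^2 - 8n - 5 = 0: n = (8 +/- sqrt(84))/2, i.e. n ~= 8.5826 or n ~= -0.5826.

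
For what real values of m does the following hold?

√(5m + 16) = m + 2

Square both sides: 5m + 16 = (m + 2)².
Expand and rearrange: m² - m - 12 = 0.
Solving gives m = 4 or m = -3.
Check each candidate in the original equation:
  m = 4: √(36) = 6, while m + 2 = 6 — valid.
  m = -3: √(1) = 1, while m + 2 = -1 — extraneous.

m = 4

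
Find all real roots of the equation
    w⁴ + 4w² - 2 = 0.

Let u = w². The equation becomes u² + 4u - 2 = 0.
By the quadratic formula, u = -2 + √(6) or u = -√(6) - 2.
w² = -2 + √(6) gives w = ±√(-2 + √(6)) ≈ ±0.6704.
w² = -√(6) - 2 < 0 has no real solution.

w = -0.6704 or w = 0.6704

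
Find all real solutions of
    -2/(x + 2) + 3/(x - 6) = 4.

Multiply both sides by (x + 2)(x - 6):
-2(x - 6) + 3(x + 2) = 4(x + 2)(x - 6).
Expand and collect terms: 4x^2 - 17x - 66 = 0.
By the quadratic formula, x = (17 +/- sqrt(1345)) / 8, so x ~= 6.7093 or x ~= -2.4593.
Neither value makes a denominator zero (x != -2, x != 6), so both are valid.

x = -2.4593 or x = 6.7093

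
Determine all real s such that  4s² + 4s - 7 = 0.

s = -1.9142 or s = 0.9142

Discriminant: (4)² − 4·4·(-7) = 128.
Quadratic formula: s = (-4 ± √128) / 8.
So s = -1/2 + √(2) ≈ 0.9142 or s = -√(2) - 1/2 ≈ -1.9142.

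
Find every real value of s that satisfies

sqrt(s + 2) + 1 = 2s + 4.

Isolate the radical: sqrt(s + 2) = 2s + 3.
Square both sides: s + 2 = (2s + 3)^2.
Expand and rearrange: 4s^2 + 11s + 7 = 0.
Solving gives s = -1 or s = -1.75.
Check each candidate in the original equation:
  s = -1: sqrt(1) = 1, while 2s + 3 = 1 — valid.
  s = -1.75: sqrt(0.25) = 0.5, while 2s + 3 = -0.5 — extraneous.

s = -1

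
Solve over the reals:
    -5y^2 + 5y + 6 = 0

y = -0.7042 or y = 1.7042

Discriminant: (5)^2 - 4*(-5)*6 = 145.
Quadratic formula: y = (-5 +/- sqrt(145)) / (-10).
So y = 1/2 - sqrt(145)/10 ~= -0.7042 or y = 1/2 + sqrt(145)/10 ~= 1.7042.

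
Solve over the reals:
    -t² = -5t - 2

Rearrange to standard form: -t² + 5t + 2 = 0.
Discriminant: (5)² − 4·(-1)·2 = 33.
Quadratic formula: t = (-5 ± √33) / (-2).
So t = 5/2 - √(33)/2 ≈ -0.3723 or t = 5/2 + √(33)/2 ≈ 5.3723.

t = -0.3723 or t = 5.3723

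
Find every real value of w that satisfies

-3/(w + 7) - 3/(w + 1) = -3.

Multiply both sides by (w + 7)(w + 1):
-3(w + 1) - 3(w + 7) = -3(w + 7)(w + 1).
Expand and collect terms: -3w^2 - 18w + 3 = 0.
By the quadratic formula, w = (18 +/- sqrt(360)) / -6, so w ~= -6.1623 or w ~= 0.1623.
Neither value makes a denominator zero (w != -7, w != -1), so both are valid.

w = -6.1623 or w = 0.1623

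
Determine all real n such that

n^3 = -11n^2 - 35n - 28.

n = -5.7913 or n = -4 or n = -1.2087

Rearrange: n^3 + 11n^2 + 35n + 28 = 0.
Possible rational roots are divisors of 28. Testing n = -4 gives 0, so (n + 4) is a factor.
Divide: n^3 + 11n^2 + 35n + 28 = (n + 4)(n^2 + 7n + 7).
Apply the quadratic formula to n^2 + 7n + 7 = 0: n = (-7 +/- sqrt(21))/2, i.e. n ~= -1.2087 or n ~= -5.7913.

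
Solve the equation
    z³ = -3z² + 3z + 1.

z = -3.7321 or z = -0.2679 or z = 1

Rearrange: z³ + 3z² - 3z - 1 = 0.
Possible rational roots are divisors of -1. Testing z = 1 gives 0, so (z - 1) is a factor.
Divide: z³ + 3z² - 3z - 1 = (z - 1)(z² + 4z + 1).
Apply the quadratic formula to z² + 4z + 1 = 0: z = (-4 ± √12)/2, i.e. z ≈ -0.2679 or z ≈ -3.7321.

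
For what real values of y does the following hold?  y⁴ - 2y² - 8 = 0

y = -2 or y = 2

Let u = y². The equation becomes u² - 2u - 8 = 0.
Factor: (u - 4)(u + 2) = 0, so u = 4 or u = -2.
y² = 4 gives y = ±2.
y² = -2 < 0 has no real solution.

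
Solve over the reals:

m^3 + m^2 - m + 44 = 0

m = -4

Possible rational roots are divisors of 44. Testing m = -4 gives 0, so (m + 4) is a factor.
Divide: m^3 + m^2 - m + 44 = (m + 4)(m^2 - 3m + 11).
The quadratic m^2 - 3m + 11 has discriminant -35 < 0, so no further real roots.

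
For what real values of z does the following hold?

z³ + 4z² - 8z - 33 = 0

Possible rational roots are divisors of -33. Testing z = -3 gives 0, so (z + 3) is a factor.
Divide: z³ + 4z² - 8z - 33 = (z + 3)(z² + z - 11).
Apply the quadratic formula to z² + z - 11 = 0: z = (-1 ± √45)/2, i.e. z ≈ 2.8541 or z ≈ -3.8541.

z = -3.8541 or z = -3 or z = 2.8541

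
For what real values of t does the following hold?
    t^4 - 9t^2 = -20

Let u = t^2. The equation becomes u^2 - 9u + 20 = 0.
Factor: (u - 4)(u - 5) = 0, so u = 4 or u = 5.
t^2 = 4 gives t = +/-2.
t^2 = 5 gives t = +/-sqrt(5) ~= +/-2.2361.

t = -2.2361 or t = -2 or t = 2 or t = 2.2361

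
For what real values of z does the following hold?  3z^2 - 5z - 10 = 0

Discriminant: (-5)^2 - 4*3*(-10) = 145.
Quadratic formula: z = (5 +/- sqrt(145)) / 6.
So z = 5/6 + sqrt(145)/6 ~= 2.8403 or z = 5/6 - sqrt(145)/6 ~= -1.1736.

z = -1.1736 or z = 2.8403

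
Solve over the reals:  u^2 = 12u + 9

u = -0.7082 or u = 12.7082

Rearrange to standard form: u^2 - 12u - 9 = 0.
Discriminant: (-12)^2 - 4*1*(-9) = 180.
Quadratic formula: u = (12 +/- sqrt(180)) / 2.
So u = 6 + 3*sqrt(5) ~= 12.7082 or u = 6 - 3*sqrt(5) ~= -0.7082.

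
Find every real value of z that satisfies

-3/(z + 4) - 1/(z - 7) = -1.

Multiply both sides by (z + 4)(z - 7):
-3(z - 7) - (z + 4) = -(z + 4)(z - 7).
Expand and collect terms: -z² + 7z + 11 = 0.
By the quadratic formula, z = (-7 ± √93) / -2, so z ≈ -1.3218 or z ≈ 8.3218.
Neither value makes a denominator zero (z ≠ -4, z ≠ 7), so both are valid.

z = -1.3218 or z = 8.3218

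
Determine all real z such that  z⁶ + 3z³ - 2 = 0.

Let u = z³. The equation becomes u² + 3u - 2 = 0.
By the quadratic formula, u = -3/2 + √(17)/2 or u = -√(17)/2 - 3/2.
z³ = -3/2 + √(17)/2 gives z = ∛(-3/2 + √(17)/2) ≈ 0.825.
z³ = -√(17)/2 - 3/2 gives z = -∛(3/2 + √(17)/2) ≈ -1.5271.

z = -1.5271 or z = 0.825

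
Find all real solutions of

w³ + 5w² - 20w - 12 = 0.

w = -7.4641 or w = -0.5359 or w = 3

Possible rational roots are divisors of -12. Testing w = 3 gives 0, so (w - 3) is a factor.
Divide: w³ + 5w² - 20w - 12 = (w - 3)(w² + 8w + 4).
Apply the quadratic formula to w² + 8w + 4 = 0: w = (-8 ± √48)/2, i.e. w ≈ -0.5359 or w ≈ -7.4641.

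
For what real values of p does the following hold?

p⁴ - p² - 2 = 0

p = -1.4142 or p = 1.4142

Let u = p². The equation becomes u² - u - 2 = 0.
Factor: (u - 2)(u + 1) = 0, so u = 2 or u = -1.
p² = 2 gives p = ±√(2) ≈ ±1.4142.
p² = -1 < 0 has no real solution.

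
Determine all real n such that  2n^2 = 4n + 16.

n = -2 or n = 4

Bring every term to one side: 2n^2 - 4n - 16 = 0.
Factor: 2(n + 2)(n - 4) = 0.
So n = -2 or n = 4.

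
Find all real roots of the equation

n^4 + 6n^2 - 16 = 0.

n = -1.4142 or n = 1.4142

Let u = n^2. The equation becomes u^2 + 6u - 16 = 0.
Factor: (u + 8)(u - 2) = 0, so u = -8 or u = 2.
n^2 = -8 < 0 has no real solution.
n^2 = 2 gives n = +/-sqrt(2) ~= +/-1.4142.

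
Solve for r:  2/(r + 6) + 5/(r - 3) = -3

Multiply both sides by (r + 6)(r - 3):
2(r - 3) + 5(r + 6) = -3(r + 6)(r - 3).
Expand and collect terms: -3r^2 - 16r + 30 = 0.
By the quadratic formula, r = (16 +/- sqrt(616)) / -6, so r ~= -6.8032 or r ~= 1.4699.
Neither value makes a denominator zero (r != -6, r != 3), so both are valid.

r = -6.8032 or r = 1.4699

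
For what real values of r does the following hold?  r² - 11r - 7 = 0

Discriminant: (-11)² − 4·1·(-7) = 149.
Quadratic formula: r = (11 ± √149) / 2.
So r = 11/2 + √(149)/2 ≈ 11.6033 or r = 11/2 - √(149)/2 ≈ -0.6033.

r = -0.6033 or r = 11.6033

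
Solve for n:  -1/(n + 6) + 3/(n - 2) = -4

Multiply both sides by (n + 6)(n - 2):
-(n - 2) + 3(n + 6) = -4(n + 6)(n - 2).
Expand and collect terms: -4n² - 18n + 28 = 0.
By the quadratic formula, n = (18 ± √772) / -8, so n ≈ -5.7231 or n ≈ 1.2231.
Neither value makes a denominator zero (n ≠ -6, n ≠ 2), so both are valid.

n = -5.7231 or n = 1.2231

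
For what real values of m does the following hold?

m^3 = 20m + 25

Rearrange: m^3 - 20m - 25 = 0.
Possible rational roots are divisors of -25. Testing m = 5 gives 0, so (m - 5) is a factor.
Divide: m^3 - 20m - 25 = (m - 5)(m^2 + 5m + 5).
Apply the quadratic formula to m^2 + 5m + 5 = 0: m = (-5 +/- sqrt(5))/2, i.e. m ~= -1.382 or m ~= -3.618.

m = -3.618 or m = -1.382 or m = 5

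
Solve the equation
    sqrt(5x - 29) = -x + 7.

Square both sides: 5x - 29 = (-x + 7)^2.
Expand and rearrange: x^2 - 19x + 78 = 0.
Solving gives x = 13 or x = 6.
Check each candidate in the original equation:
  x = 13: sqrt(36) = 6, while -x + 7 = -6 — extraneous.
  x = 6: sqrt(1) = 1, while -x + 7 = 1 — valid.

x = 6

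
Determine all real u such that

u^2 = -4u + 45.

u = -9 or u = 5

Bring every term to one side: u^2 + 4u - 45 = 0.
Factor: (u - 5)(u + 9) = 0.
So u = 5 or u = -9.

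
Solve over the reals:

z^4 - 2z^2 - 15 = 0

Let u = z^2. The equation becomes u^2 - 2u - 15 = 0.
Factor: (u - 5)(u + 3) = 0, so u = 5 or u = -3.
z^2 = 5 gives z = +/-sqrt(5) ~= +/-2.2361.
z^2 = -3 < 0 has no real solution.

z = -2.2361 or z = 2.2361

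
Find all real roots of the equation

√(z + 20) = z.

z = 5

Square both sides: z + 20 = (z)².
Expand and rearrange: z² - z - 20 = 0.
Solving gives z = 5 or z = -4.
Check each candidate in the original equation:
  z = 5: √(25) = 5, while z = 5 — valid.
  z = -4: √(16) = 4, while z = -4 — extraneous.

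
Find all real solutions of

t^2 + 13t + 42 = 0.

Factor: (t + 6)(t + 7) = 0.
So t = -6 or t = -7.

t = -7 or t = -6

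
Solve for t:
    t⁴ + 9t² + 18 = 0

Let u = t². The equation becomes u² + 9u + 18 = 0.
Factor: (u + 3)(u + 6) = 0, so u = -3 or u = -6.
t² = -3 < 0 has no real solution.
t² = -6 < 0 has no real solution.

No real solutions.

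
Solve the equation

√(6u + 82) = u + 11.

Square both sides: 6u + 82 = (u + 11)².
Expand and rearrange: u² + 16u + 39 = 0.
Solving gives u = -3 or u = -13.
Check each candidate in the original equation:
  u = -3: √(64) = 8, while u + 11 = 8 — valid.
  u = -13: √(4) = 2, while u + 11 = -2 — extraneous.

u = -3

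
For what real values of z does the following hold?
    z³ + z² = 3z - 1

z = -2.4142 or z = 0.4142 or z = 1

Rearrange: z³ + z² - 3z + 1 = 0.
Possible rational roots are divisors of 1. Testing z = 1 gives 0, so (z - 1) is a factor.
Divide: z³ + z² - 3z + 1 = (z - 1)(z² + 2z - 1).
Apply the quadratic formula to z² + 2z - 1 = 0: z = (-2 ± √8)/2, i.e. z ≈ 0.4142 or z ≈ -2.4142.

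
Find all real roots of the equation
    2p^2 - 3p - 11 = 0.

Discriminant: (-3)^2 - 4*2*(-11) = 97.
Quadratic formula: p = (3 +/- sqrt(97)) / 4.
So p = 3/4 + sqrt(97)/4 ~= 3.2122 or p = 3/4 - sqrt(97)/4 ~= -1.7122.

p = -1.7122 or p = 3.2122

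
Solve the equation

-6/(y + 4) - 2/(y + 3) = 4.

y = -5.8229 or y = -3.1771

Multiply both sides by (y + 4)(y + 3):
-6(y + 3) - 2(y + 4) = 4(y + 4)(y + 3).
Expand and collect terms: 4y^2 + 36y + 74 = 0.
By the quadratic formula, y = (-36 +/- sqrt(112)) / 8, so y ~= -3.1771 or y ~= -5.8229.
Neither value makes a denominator zero (y != -4, y != -3), so both are valid.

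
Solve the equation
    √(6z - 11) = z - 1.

z = 2 or z = 6

Square both sides: 6z - 11 = (z - 1)².
Expand and rearrange: z² - 8z + 12 = 0.
Solving gives z = 6 or z = 2.
Check each candidate in the original equation:
  z = 6: √(25) = 5, while z - 1 = 5 — valid.
  z = 2: √(1) = 1, while z - 1 = 1 — valid.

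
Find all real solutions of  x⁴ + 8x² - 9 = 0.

x = -1 or x = 1

Let u = x². The equation becomes u² + 8u - 9 = 0.
Factor: (u + 9)(u - 1) = 0, so u = -9 or u = 1.
x² = -9 < 0 has no real solution.
x² = 1 gives x = ±1.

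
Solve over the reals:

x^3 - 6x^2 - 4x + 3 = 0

Possible rational roots are divisors of 3. Testing x = -1 gives 0, so (x + 1) is a factor.
Divide: x^3 - 6x^2 - 4x + 3 = (x + 1)(x^2 - 7x + 3).
Apply the quadratic formula to x^2 - 7x + 3 = 0: x = (7 +/- sqrt(37))/2, i.e. x ~= 6.5414 or x ~= 0.4586.

x = -1 or x = 0.4586 or x = 6.5414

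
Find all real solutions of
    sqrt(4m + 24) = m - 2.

Square both sides: 4m + 24 = (m - 2)^2.
Expand and rearrange: m^2 - 8m - 20 = 0.
Solving gives m = 10 or m = -2.
Check each candidate in the original equation:
  m = 10: sqrt(64) = 8, while m - 2 = 8 — valid.
  m = -2: sqrt(16) = 4, while m - 2 = -4 — extraneous.

m = 10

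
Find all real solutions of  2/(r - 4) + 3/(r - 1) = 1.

r = 2.3542 or r = 7.6458

Multiply both sides by (r - 4)(r - 1):
2(r - 1) + 3(r - 4) = (r - 4)(r - 1).
Expand and collect terms: r^2 - 10r + 18 = 0.
By the quadratic formula, r = (10 +/- sqrt(28)) / 2, so r ~= 7.6458 or r ~= 2.3542.
Neither value makes a denominator zero (r != 4, r != 1), so both are valid.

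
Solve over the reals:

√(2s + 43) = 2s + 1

Square both sides: 2s + 43 = (2s + 1)².
Expand and rearrange: 4s² + 2s - 42 = 0.
Solving gives s = 3 or s = -3.5.
Check each candidate in the original equation:
  s = 3: √(49) = 7, while 2s + 1 = 7 — valid.
  s = -3.5: √(36) = 6, while 2s + 1 = -6 — extraneous.

s = 3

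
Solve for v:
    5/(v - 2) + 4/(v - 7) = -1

Multiply both sides by (v - 2)(v - 7):
5(v - 7) + 4(v - 2) = -(v - 2)(v - 7).
Expand and collect terms: -v² + 29 = 0.
By the quadratic formula, v = (0 ± √116) / -2, so v ≈ -5.3852 or v ≈ 5.3852.
Neither value makes a denominator zero (v ≠ 2, v ≠ 7), so both are valid.

v = -5.3852 or v = 5.3852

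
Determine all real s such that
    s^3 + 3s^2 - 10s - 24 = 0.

s = -4 or s = -2 or s = 3

Possible rational roots are divisors of -24. Testing s = -2 gives 0, so (s + 2) is a factor.
Divide: s^3 + 3s^2 - 10s - 24 = (s + 2)(s^2 + s - 12).
Factor the quadratic: s = 3 or s = -4.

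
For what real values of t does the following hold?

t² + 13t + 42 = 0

Factor: (t + 7)(t + 6) = 0.
So t = -7 or t = -6.

t = -7 or t = -6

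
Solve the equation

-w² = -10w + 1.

Rearrange to standard form: -w² + 10w - 1 = 0.
Discriminant: (10)² − 4·(-1)·(-1) = 96.
Quadratic formula: w = (-10 ± √96) / (-2).
So w = 5 - 2·√(6) ≈ 0.101 or w = 2·√(6) + 5 ≈ 9.899.

w = 0.101 or w = 9.899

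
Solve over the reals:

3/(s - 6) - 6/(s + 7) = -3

Multiply both sides by (s - 6)(s + 7):
3(s + 7) - 6(s - 6) = -3(s - 6)(s + 7).
Expand and collect terms: -3s² + 69 = 0.
By the quadratic formula, s = (0 ± √828) / -6, so s ≈ -4.7958 or s ≈ 4.7958.
Neither value makes a denominator zero (s ≠ 6, s ≠ -7), so both are valid.

s = -4.7958 or s = 4.7958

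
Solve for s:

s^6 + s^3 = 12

s = -1.5874 or s = 1.4422

Let u = s^3. The equation becomes u^2 + u - 12 = 0.
Factor: (u + 4)(u - 3) = 0, so u = -4 or u = 3.
s^3 = -4 gives s = -(4)^(1/3) ~= -1.5874.
s^3 = 3 gives s = (3)^(1/3) ~= 1.4422.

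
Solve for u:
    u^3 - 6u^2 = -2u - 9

Rearrange: u^3 - 6u^2 + 2u + 9 = 0.
Possible rational roots are divisors of 9. Testing u = -1 gives 0, so (u + 1) is a factor.
Divide: u^3 - 6u^2 + 2u + 9 = (u + 1)(u^2 - 7u + 9).
Apply the quadratic formula to u^2 - 7u + 9 = 0: u = (7 +/- sqrt(13))/2, i.e. u ~= 5.3028 or u ~= 1.6972.

u = -1 or u = 1.6972 or u = 5.3028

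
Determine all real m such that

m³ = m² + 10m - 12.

m = -3.2361 or m = 1.2361 or m = 3

Rearrange: m³ - m² - 10m + 12 = 0.
Possible rational roots are divisors of 12. Testing m = 3 gives 0, so (m - 3) is a factor.
Divide: m³ - m² - 10m + 12 = (m - 3)(m² + 2m - 4).
Apply the quadratic formula to m² + 2m - 4 = 0: m = (-2 ± √20)/2, i.e. m ≈ 1.2361 or m ≈ -3.2361.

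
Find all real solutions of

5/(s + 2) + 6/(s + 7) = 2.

Multiply both sides by (s + 2)(s + 7):
5(s + 7) + 6(s + 2) = 2(s + 2)(s + 7).
Expand and collect terms: 2s² + 7s - 19 = 0.
By the quadratic formula, s = (-7 ± √201) / 4, so s ≈ 1.7944 or s ≈ -5.2944.
Neither value makes a denominator zero (s ≠ -2, s ≠ -7), so both are valid.

s = -5.2944 or s = 1.7944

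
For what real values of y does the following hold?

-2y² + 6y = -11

Rearrange to standard form: -2y² + 6y + 11 = 0.
Discriminant: (6)² − 4·(-2)·11 = 124.
Quadratic formula: y = (-6 ± √124) / (-4).
So y = 3/2 - √(31)/2 ≈ -1.2839 or y = 3/2 + √(31)/2 ≈ 4.2839.

y = -1.2839 or y = 4.2839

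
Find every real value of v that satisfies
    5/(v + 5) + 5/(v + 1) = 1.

Multiply both sides by (v + 5)(v + 1):
5(v + 1) + 5(v + 5) = (v + 5)(v + 1).
Expand and collect terms: v² - 4v - 25 = 0.
By the quadratic formula, v = (4 ± √116) / 2, so v ≈ 7.3852 or v ≈ -3.3852.
Neither value makes a denominator zero (v ≠ -5, v ≠ -1), so both are valid.

v = -3.3852 or v = 7.3852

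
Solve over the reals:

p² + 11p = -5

p = -10.5249 or p = -0.4751

Rearrange to standard form: p² + 11p + 5 = 0.
Discriminant: (11)² − 4·1·5 = 101.
Quadratic formula: p = (-11 ± √101) / 2.
So p = -11/2 + √(101)/2 ≈ -0.4751 or p = -11/2 - √(101)/2 ≈ -10.5249.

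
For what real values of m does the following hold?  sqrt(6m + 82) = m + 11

m = -3

Square both sides: 6m + 82 = (m + 11)^2.
Expand and rearrange: m^2 + 16m + 39 = 0.
Solving gives m = -3 or m = -13.
Check each candidate in the original equation:
  m = -3: sqrt(64) = 8, while m + 11 = 8 — valid.
  m = -13: sqrt(4) = 2, while m + 11 = -2 — extraneous.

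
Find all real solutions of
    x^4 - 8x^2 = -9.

x = -2.5779 or x = -1.1637 or x = 1.1637 or x = 2.5779

Let u = x^2. The equation becomes u^2 - 8u + 9 = 0.
By the quadratic formula, u = sqrt(7) + 4 or u = 4 - sqrt(7).
x^2 = sqrt(7) + 4 gives x = +/-sqrt(sqrt(7) + 4) ~= +/-2.5779.
x^2 = 4 - sqrt(7) gives x = +/-sqrt(4 - sqrt(7)) ~= +/-1.1637.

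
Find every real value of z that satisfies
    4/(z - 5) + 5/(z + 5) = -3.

Multiply both sides by (z - 5)(z + 5):
4(z + 5) + 5(z - 5) = -3(z - 5)(z + 5).
Expand and collect terms: -3z^2 - 9z + 80 = 0.
By the quadratic formula, z = (9 +/- sqrt(1041)) / -6, so z ~= -6.8774 or z ~= 3.8774.
Neither value makes a denominator zero (z != 5, z != -5), so both are valid.

z = -6.8774 or z = 3.8774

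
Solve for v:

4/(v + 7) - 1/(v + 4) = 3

Multiply both sides by (v + 7)(v + 4):
4(v + 4) - (v + 7) = 3(v + 7)(v + 4).
Expand and collect terms: 3v² + 30v + 75 = 0.
This has the repeated root v = -5.
Neither value makes a denominator zero (v ≠ -7, v ≠ -4), so both are valid.

v = -5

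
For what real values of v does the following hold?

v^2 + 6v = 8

Rearrange to standard form: v^2 + 6v - 8 = 0.
Discriminant: (6)^2 - 4*1*(-8) = 68.
Quadratic formula: v = (-6 +/- sqrt(68)) / 2.
So v = -3 + sqrt(17) ~= 1.1231 or v = -sqrt(17) - 3 ~= -7.1231.

v = -7.1231 or v = 1.1231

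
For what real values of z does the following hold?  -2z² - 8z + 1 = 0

z = -4.1213 or z = 0.1213

Discriminant: (-8)² − 4·(-2)·1 = 72.
Quadratic formula: z = (8 ± √72) / (-4).
So z = -3·√(2)/2 - 2 ≈ -4.1213 or z = -2 + 3·√(2)/2 ≈ 0.1213.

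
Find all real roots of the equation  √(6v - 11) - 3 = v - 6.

v = 10

Isolate the radical: √(6v - 11) = v - 3.
Square both sides: 6v - 11 = (v - 3)².
Expand and rearrange: v² - 12v + 20 = 0.
Solving gives v = 10 or v = 2.
Check each candidate in the original equation:
  v = 10: √(49) = 7, while v - 3 = 7 — valid.
  v = 2: √(1) = 1, while v - 3 = -1 — extraneous.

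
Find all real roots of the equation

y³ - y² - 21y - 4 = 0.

Possible rational roots are divisors of -4. Testing y = -4 gives 0, so (y + 4) is a factor.
Divide: y³ - y² - 21y - 4 = (y + 4)(y² - 5y - 1).
Apply the quadratic formula to y² - 5y - 1 = 0: y = (5 ± √29)/2, i.e. y ≈ 5.1926 or y ≈ -0.1926.

y = -4 or y = -0.1926 or y = 5.1926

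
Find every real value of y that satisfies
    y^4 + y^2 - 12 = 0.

Let u = y^2. The equation becomes u^2 + u - 12 = 0.
Factor: (u - 3)(u + 4) = 0, so u = 3 or u = -4.
y^2 = 3 gives y = +/-sqrt(3) ~= +/-1.7321.
y^2 = -4 < 0 has no real solution.

y = -1.7321 or y = 1.7321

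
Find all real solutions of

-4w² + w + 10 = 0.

w = -1.4611 or w = 1.7111

Discriminant: (1)² − 4·(-4)·10 = 161.
Quadratic formula: w = (-1 ± √161) / (-8).
So w = 1/8 - √(161)/8 ≈ -1.4611 or w = 1/8 + √(161)/8 ≈ 1.7111.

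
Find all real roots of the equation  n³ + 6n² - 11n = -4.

n = -7.5311 or n = 0.5311 or n = 1

Rearrange: n³ + 6n² - 11n + 4 = 0.
Possible rational roots are divisors of 4. Testing n = 1 gives 0, so (n - 1) is a factor.
Divide: n³ + 6n² - 11n + 4 = (n - 1)(n² + 7n - 4).
Apply the quadratic formula to n² + 7n - 4 = 0: n = (-7 ± √65)/2, i.e. n ≈ 0.5311 or n ≈ -7.5311.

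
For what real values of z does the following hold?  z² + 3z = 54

Bring every term to one side: z² + 3z - 54 = 0.
Factor: (z - 6)(z + 9) = 0.
So z = 6 or z = -9.

z = -9 or z = 6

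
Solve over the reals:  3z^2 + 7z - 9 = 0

z = -3.255 or z = 0.9217

Discriminant: (7)^2 - 4*3*(-9) = 157.
Quadratic formula: z = (-7 +/- sqrt(157)) / 6.
So z = -7/6 + sqrt(157)/6 ~= 0.9217 or z = -sqrt(157)/6 - 7/6 ~= -3.255.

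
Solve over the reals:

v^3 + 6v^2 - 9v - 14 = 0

Possible rational roots are divisors of -14. Testing v = 2 gives 0, so (v - 2) is a factor.
Divide: v^3 + 6v^2 - 9v - 14 = (v - 2)(v^2 + 8v + 7).
Factor the quadratic: v = -1 or v = -7.

v = -7 or v = -1 or v = 2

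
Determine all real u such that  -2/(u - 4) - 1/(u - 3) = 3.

u = 2.4226 or u = 3.5774

Multiply both sides by (u - 4)(u - 3):
-2(u - 3) - (u - 4) = 3(u - 4)(u - 3).
Expand and collect terms: 3u^2 - 18u + 26 = 0.
By the quadratic formula, u = (18 +/- sqrt(12)) / 6, so u ~= 3.5774 or u ~= 2.4226.
Neither value makes a denominator zero (u != 4, u != 3), so both are valid.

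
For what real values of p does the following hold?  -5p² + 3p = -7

Rearrange to standard form: -5p² + 3p + 7 = 0.
Discriminant: (3)² − 4·(-5)·7 = 149.
Quadratic formula: p = (-3 ± √149) / (-10).
So p = 3/10 - √(149)/10 ≈ -0.9207 or p = 3/10 + √(149)/10 ≈ 1.5207.

p = -0.9207 or p = 1.5207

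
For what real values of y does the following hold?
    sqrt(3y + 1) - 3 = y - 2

y = 0 or y = 1

Isolate the radical: sqrt(3y + 1) = y + 1.
Square both sides: 3y + 1 = (y + 1)^2.
Expand and rearrange: y^2 - y = 0.
Solving gives y = 1 or y = 0.
Check each candidate in the original equation:
  y = 1: sqrt(4) = 2, while y + 1 = 2 — valid.
  y = 0: sqrt(1) = 1, while y + 1 = 1 — valid.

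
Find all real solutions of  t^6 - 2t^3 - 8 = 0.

Let u = t^3. The equation becomes u^2 - 2u - 8 = 0.
Factor: (u - 4)(u + 2) = 0, so u = 4 or u = -2.
t^3 = 4 gives t = (4)^(1/3) ~= 1.5874.
t^3 = -2 gives t = -(2)^(1/3) ~= -1.2599.

t = -1.2599 or t = 1.5874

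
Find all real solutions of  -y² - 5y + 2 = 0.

Discriminant: (-5)² − 4·(-1)·2 = 33.
Quadratic formula: y = (5 ± √33) / (-2).
So y = -√(33)/2 - 5/2 ≈ -5.3723 or y = -5/2 + √(33)/2 ≈ 0.3723.

y = -5.3723 or y = 0.3723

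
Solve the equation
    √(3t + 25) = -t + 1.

Square both sides: 3t + 25 = (-t + 1)².
Expand and rearrange: t² - 5t - 24 = 0.
Solving gives t = 8 or t = -3.
Check each candidate in the original equation:
  t = 8: √(49) = 7, while -t + 1 = -7 — extraneous.
  t = -3: √(16) = 4, while -t + 1 = 4 — valid.

t = -3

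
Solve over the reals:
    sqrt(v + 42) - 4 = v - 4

Isolate the radical: sqrt(v + 42) = v.
Square both sides: v + 42 = (v)^2.
Expand and rearrange: v^2 - v - 42 = 0.
Solving gives v = 7 or v = -6.
Check each candidate in the original equation:
  v = 7: sqrt(49) = 7, while v = 7 — valid.
  v = -6: sqrt(36) = 6, while v = -6 — extraneous.

v = 7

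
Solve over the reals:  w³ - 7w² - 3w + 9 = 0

Possible rational roots are divisors of 9. Testing w = 1 gives 0, so (w - 1) is a factor.
Divide: w³ - 7w² - 3w + 9 = (w - 1)(w² - 6w - 9).
Apply the quadratic formula to w² - 6w - 9 = 0: w = (6 ± √72)/2, i.e. w ≈ 7.2426 or w ≈ -1.2426.

w = -1.2426 or w = 1 or w = 7.2426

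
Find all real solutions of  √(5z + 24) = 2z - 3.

Square both sides: 5z + 24 = (2z - 3)².
Expand and rearrange: 4z² - 17z - 15 = 0.
Solving gives z = 5 or z = -0.75.
Check each candidate in the original equation:
  z = 5: √(49) = 7, while 2z - 3 = 7 — valid.
  z = -0.75: √(20.25) = 4.5, while 2z - 3 = -4.5 — extraneous.

z = 5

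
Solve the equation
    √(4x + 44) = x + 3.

x = 5

Square both sides: 4x + 44 = (x + 3)².
Expand and rearrange: x² + 2x - 35 = 0.
Solving gives x = 5 or x = -7.
Check each candidate in the original equation:
  x = 5: √(64) = 8, while x + 3 = 8 — valid.
  x = -7: √(16) = 4, while x + 3 = -4 — extraneous.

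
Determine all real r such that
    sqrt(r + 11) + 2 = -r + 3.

Isolate the radical: sqrt(r + 11) = -r + 1.
Square both sides: r + 11 = (-r + 1)^2.
Expand and rearrange: r^2 - 3r - 10 = 0.
Solving gives r = 5 or r = -2.
Check each candidate in the original equation:
  r = 5: sqrt(16) = 4, while -r + 1 = -4 — extraneous.
  r = -2: sqrt(9) = 3, while -r + 1 = 3 — valid.

r = -2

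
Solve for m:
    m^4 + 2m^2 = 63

m = -2.6458 or m = 2.6458

Let u = m^2. The equation becomes u^2 + 2u - 63 = 0.
Factor: (u + 9)(u - 7) = 0, so u = -9 or u = 7.
m^2 = -9 < 0 has no real solution.
m^2 = 7 gives m = +/-sqrt(7) ~= +/-2.6458.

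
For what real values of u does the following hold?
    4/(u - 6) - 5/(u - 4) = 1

Multiply both sides by (u - 6)(u - 4):
4(u - 4) - 5(u - 6) = (u - 6)(u - 4).
Expand and collect terms: u^2 - 9u + 10 = 0.
By the quadratic formula, u = (9 +/- sqrt(41)) / 2, so u ~= 7.7016 or u ~= 1.2984.
Neither value makes a denominator zero (u != 6, u != 4), so both are valid.

u = 1.2984 or u = 7.7016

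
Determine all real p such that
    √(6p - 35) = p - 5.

p = 6 or p = 10

Square both sides: 6p - 35 = (p - 5)².
Expand and rearrange: p² - 16p + 60 = 0.
Solving gives p = 10 or p = 6.
Check each candidate in the original equation:
  p = 10: √(25) = 5, while p - 5 = 5 — valid.
  p = 6: √(1) = 1, while p - 5 = 1 — valid.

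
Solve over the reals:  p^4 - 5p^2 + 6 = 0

p = -1.7321 or p = -1.4142 or p = 1.4142 or p = 1.7321

Let u = p^2. The equation becomes u^2 - 5u + 6 = 0.
Factor: (u - 2)(u - 3) = 0, so u = 2 or u = 3.
p^2 = 2 gives p = +/-sqrt(2) ~= +/-1.4142.
p^2 = 3 gives p = +/-sqrt(3) ~= +/-1.7321.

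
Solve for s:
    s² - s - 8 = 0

s = -2.3723 or s = 3.3723

Discriminant: (-1)² − 4·1·(-8) = 33.
Quadratic formula: s = (1 ± √33) / 2.
So s = 1/2 + √(33)/2 ≈ 3.3723 or s = 1/2 - √(33)/2 ≈ -2.3723.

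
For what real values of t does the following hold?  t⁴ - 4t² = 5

Let u = t². The equation becomes u² - 4u - 5 = 0.
Factor: (u + 1)(u - 5) = 0, so u = -1 or u = 5.
t² = -1 < 0 has no real solution.
t² = 5 gives t = ±√(5) ≈ ±2.2361.

t = -2.2361 or t = 2.2361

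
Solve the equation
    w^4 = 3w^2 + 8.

w = -2.1683 or w = 2.1683

Let u = w^2. The equation becomes u^2 - 3u - 8 = 0.
By the quadratic formula, u = 3/2 + sqrt(41)/2 or u = 3/2 - sqrt(41)/2.
w^2 = 3/2 + sqrt(41)/2 gives w = +/-sqrt(3/2 + sqrt(41)/2) ~= +/-2.1683.
w^2 = 3/2 - sqrt(41)/2 < 0 has no real solution.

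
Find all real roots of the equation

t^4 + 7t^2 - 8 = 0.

Let u = t^2. The equation becomes u^2 + 7u - 8 = 0.
Factor: (u + 8)(u - 1) = 0, so u = -8 or u = 1.
t^2 = -8 < 0 has no real solution.
t^2 = 1 gives t = +/-1.

t = -1 or t = 1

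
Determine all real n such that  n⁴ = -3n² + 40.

Let u = n². The equation becomes u² + 3u - 40 = 0.
Factor: (u + 8)(u - 5) = 0, so u = -8 or u = 5.
n² = -8 < 0 has no real solution.
n² = 5 gives n = ±√(5) ≈ ±2.2361.

n = -2.2361 or n = 2.2361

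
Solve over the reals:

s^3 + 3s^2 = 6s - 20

s = -5

Rearrange: s^3 + 3s^2 - 6s + 20 = 0.
Possible rational roots are divisors of 20. Testing s = -5 gives 0, so (s + 5) is a factor.
Divide: s^3 + 3s^2 - 6s + 20 = (s + 5)(s^2 - 2s + 4).
The quadratic s^2 - 2s + 4 has discriminant -12 < 0, so no further real roots.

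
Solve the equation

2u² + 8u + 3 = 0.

Discriminant: (8)² − 4·2·3 = 40.
Quadratic formula: u = (-8 ± √40) / 4.
So u = -2 + √(10)/2 ≈ -0.4189 or u = -2 - √(10)/2 ≈ -3.5811.

u = -3.5811 or u = -0.4189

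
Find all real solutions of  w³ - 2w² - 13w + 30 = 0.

w = -3.7016 or w = 2.7016 or w = 3

Possible rational roots are divisors of 30. Testing w = 3 gives 0, so (w - 3) is a factor.
Divide: w³ - 2w² - 13w + 30 = (w - 3)(w² + w - 10).
Apply the quadratic formula to w² + w - 10 = 0: w = (-1 ± √41)/2, i.e. w ≈ 2.7016 or w ≈ -3.7016.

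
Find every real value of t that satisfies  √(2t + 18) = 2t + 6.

t = -1

Square both sides: 2t + 18 = (2t + 6)².
Expand and rearrange: 4t² + 22t + 18 = 0.
Solving gives t = -1 or t = -4.5.
Check each candidate in the original equation:
  t = -1: √(16) = 4, while 2t + 6 = 4 — valid.
  t = -4.5: √(9) = 3, while 2t + 6 = -3 — extraneous.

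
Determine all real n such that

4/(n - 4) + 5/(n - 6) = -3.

Multiply both sides by (n - 4)(n - 6):
4(n - 6) + 5(n - 4) = -3(n - 4)(n - 6).
Expand and collect terms: -3n^2 + 21n - 28 = 0.
By the quadratic formula, n = (-21 +/- sqrt(105)) / -6, so n ~= 1.7922 or n ~= 5.2078.
Neither value makes a denominator zero (n != 4, n != 6), so both are valid.

n = 1.7922 or n = 5.2078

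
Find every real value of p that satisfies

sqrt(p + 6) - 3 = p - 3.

p = 3

Isolate the radical: sqrt(p + 6) = p.
Square both sides: p + 6 = (p)^2.
Expand and rearrange: p^2 - p - 6 = 0.
Solving gives p = 3 or p = -2.
Check each candidate in the original equation:
  p = 3: sqrt(9) = 3, while p = 3 — valid.
  p = -2: sqrt(4) = 2, while p = -2 — extraneous.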